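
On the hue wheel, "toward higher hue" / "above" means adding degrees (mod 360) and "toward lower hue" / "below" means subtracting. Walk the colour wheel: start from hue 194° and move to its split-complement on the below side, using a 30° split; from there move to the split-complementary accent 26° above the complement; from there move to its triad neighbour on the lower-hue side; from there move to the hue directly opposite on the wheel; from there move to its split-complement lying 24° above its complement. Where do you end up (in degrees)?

94°

194 + 150 = 344°   (split-comp 30° ↓)
344 + 206 = 550 → 550 − 360 = 190°   (split-comp 26° ↑)
190 − 120 = 70°   (triadic ↓)
70 + 180 = 250°   (complement)
250 + 204 = 454 → 454 − 360 = 94°   (split-comp 24° ↑)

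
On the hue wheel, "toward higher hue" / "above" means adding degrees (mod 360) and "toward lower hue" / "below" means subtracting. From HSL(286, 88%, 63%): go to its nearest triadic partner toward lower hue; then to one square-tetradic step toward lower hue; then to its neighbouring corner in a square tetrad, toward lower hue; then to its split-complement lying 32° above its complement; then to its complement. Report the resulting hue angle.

286 − 120 = 166°   (triadic ↓)
166 − 90 = 76°   (square ↓)
76 − 90 = -14 → -14 + 360 = 346°   (square ↓)
346 + 212 = 558 → 558 − 360 = 198°   (split-comp 32° ↑)
198 + 180 = 378 → 378 − 360 = 18°   (complement)

18°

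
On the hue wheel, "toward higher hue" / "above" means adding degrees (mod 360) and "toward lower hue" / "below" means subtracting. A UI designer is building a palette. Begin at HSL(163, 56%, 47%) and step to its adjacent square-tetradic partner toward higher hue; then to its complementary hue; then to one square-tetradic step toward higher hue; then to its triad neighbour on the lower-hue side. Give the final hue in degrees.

square ↑ +90°: 163 + 90 = 253°
complement +180°: 253 + 180 = 433 → 433 − 360 = 73°
square ↑ +90°: 73 + 90 = 163°
triadic ↓ −120°: 163 − 120 = 43°

43°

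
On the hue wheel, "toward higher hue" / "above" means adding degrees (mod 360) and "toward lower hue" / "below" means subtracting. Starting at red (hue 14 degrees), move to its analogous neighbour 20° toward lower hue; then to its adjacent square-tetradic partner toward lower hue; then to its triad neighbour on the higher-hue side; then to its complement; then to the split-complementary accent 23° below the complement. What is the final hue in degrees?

14 − 20 = -6 → -6 + 360 = 354°   (analog 20° ↓)
354 − 90 = 264°   (square ↓)
264 + 120 = 384 → 384 − 360 = 24°   (triadic ↑)
24 + 180 = 204°   (complement)
204 + 157 = 361 → 361 − 360 = 1°   (split-comp 23° ↓)

1°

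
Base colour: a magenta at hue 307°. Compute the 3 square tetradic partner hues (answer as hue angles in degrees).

37°, 127°, 217°

A square tetradic scheme places four hues every 90°.
307 + 90 = 397 → 397 − 360 = 37°
307 + 180 = 487 → 487 − 360 = 127°
307 + 270 = 577 → 577 − 360 = 217°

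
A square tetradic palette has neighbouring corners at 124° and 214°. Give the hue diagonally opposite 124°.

304°

A square tetradic scheme places four hues 90° apart; opposite corners are 180° apart.
124 + 180 = 304°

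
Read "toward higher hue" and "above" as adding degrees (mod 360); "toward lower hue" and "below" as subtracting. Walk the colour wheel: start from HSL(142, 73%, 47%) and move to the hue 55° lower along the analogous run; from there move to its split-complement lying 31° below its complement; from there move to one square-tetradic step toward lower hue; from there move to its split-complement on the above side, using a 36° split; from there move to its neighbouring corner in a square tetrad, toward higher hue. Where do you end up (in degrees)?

−55° (analog 55° ↓): 142 − 55 = 87°
+149° (split-comp 31° ↓): 87 + 149 = 236°
−90° (square ↓): 236 − 90 = 146°
+216° (split-comp 36° ↑): 146 + 216 = 362 → 362 − 360 = 2°
+90° (square ↑): 2 + 90 = 92°

92°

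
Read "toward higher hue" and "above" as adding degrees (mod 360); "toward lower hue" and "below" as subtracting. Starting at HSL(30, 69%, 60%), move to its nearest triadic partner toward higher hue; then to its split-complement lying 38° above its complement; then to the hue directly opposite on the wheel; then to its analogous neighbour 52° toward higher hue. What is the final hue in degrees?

+120° (triadic ↑): 30 + 120 = 150°
+218° (split-comp 38° ↑): 150 + 218 = 368 → 368 − 360 = 8°
+180° (complement): 8 + 180 = 188°
+52° (analog 52° ↑): 188 + 52 = 240°

240°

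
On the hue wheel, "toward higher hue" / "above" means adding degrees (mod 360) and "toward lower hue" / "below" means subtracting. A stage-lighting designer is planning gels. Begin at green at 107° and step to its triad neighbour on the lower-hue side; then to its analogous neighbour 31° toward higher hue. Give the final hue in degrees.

18°

−120° (triadic ↓): 107 − 120 = -13 → -13 + 360 = 347°
+31° (analog 31° ↑): 347 + 31 = 378 → 378 − 360 = 18°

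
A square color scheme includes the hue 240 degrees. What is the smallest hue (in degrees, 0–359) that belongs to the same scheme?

60°

A square tetradic scheme places four hues every 90°.
The full set through 240° is {60°, 150°, 240°, 330°}.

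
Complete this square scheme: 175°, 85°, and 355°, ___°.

A square tetradic scheme places four hues every 90°.
The full set through 85° is {85°, 175°, 265°, 355°}.
Given {85°, 175°, 355°}, the missing hue is 265°.

265°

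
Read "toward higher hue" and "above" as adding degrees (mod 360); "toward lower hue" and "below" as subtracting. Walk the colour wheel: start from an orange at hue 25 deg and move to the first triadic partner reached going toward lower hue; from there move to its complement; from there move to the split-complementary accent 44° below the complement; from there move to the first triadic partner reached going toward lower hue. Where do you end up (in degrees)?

−120° (triadic ↓): 25 − 120 = -95 → -95 + 360 = 265°
+180° (complement): 265 + 180 = 445 → 445 − 360 = 85°
+136° (split-comp 44° ↓): 85 + 136 = 221°
−120° (triadic ↓): 221 − 120 = 101°

101°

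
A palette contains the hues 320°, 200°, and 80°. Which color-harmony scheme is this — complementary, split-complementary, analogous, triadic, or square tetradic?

triadic

Sort the hues: 80°, 200°, 320°.
Successive gaps around the wheel: 120°, 120°, 120°.
Three hues equally spaced 120° apart form a triad.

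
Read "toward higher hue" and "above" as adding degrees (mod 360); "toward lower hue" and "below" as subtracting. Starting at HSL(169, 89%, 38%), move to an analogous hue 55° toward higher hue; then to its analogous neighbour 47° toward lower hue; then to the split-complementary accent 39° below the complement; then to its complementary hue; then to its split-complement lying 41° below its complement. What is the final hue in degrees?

277°

+55° (analog 55° ↑): 169 + 55 = 224°
−47° (analog 47° ↓): 224 − 47 = 177°
+141° (split-comp 39° ↓): 177 + 141 = 318°
+180° (complement): 318 + 180 = 498 → 498 − 360 = 138°
+139° (split-comp 41° ↓): 138 + 139 = 277°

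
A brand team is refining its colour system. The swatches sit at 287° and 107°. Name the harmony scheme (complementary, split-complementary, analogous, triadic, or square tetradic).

complementary

Sort the hues: 107°, 287°.
Successive gaps around the wheel: 180°, 180°.
Two hues 180° apart are complementary.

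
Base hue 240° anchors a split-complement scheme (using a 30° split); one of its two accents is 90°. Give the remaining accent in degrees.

30°

Split-complementary hues sit 30° either side of the complement.
Complement of the base 240°: 240 + 180 = 420 → 420 − 360 = 60°
The given accent 90° is 30° one side of 60°; the other accent sits 30° the other side: 60 − 30 = 30°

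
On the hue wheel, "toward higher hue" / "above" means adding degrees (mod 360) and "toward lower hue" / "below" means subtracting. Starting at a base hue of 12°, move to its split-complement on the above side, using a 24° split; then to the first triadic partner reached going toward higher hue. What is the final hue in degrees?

336°

split-comp 24° ↑ +204°: 12 + 204 = 216°
triadic ↑ +120°: 216 + 120 = 336°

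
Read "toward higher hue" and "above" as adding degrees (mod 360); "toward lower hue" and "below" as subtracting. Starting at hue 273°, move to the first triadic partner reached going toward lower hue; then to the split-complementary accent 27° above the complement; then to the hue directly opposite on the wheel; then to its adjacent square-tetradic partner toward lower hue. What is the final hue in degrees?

90°

−120° (triadic ↓): 273 − 120 = 153°
+207° (split-comp 27° ↑): 153 + 207 = 360 → 360 − 360 = 0°
+180° (complement): 0 + 180 = 180°
−90° (square ↓): 180 − 90 = 90°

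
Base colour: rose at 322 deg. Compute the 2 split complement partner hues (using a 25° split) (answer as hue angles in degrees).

117° and 167°

Split-complementary hues sit 25° either side of the complement.
Complement of 322 deg: 322 + 180 = 502 → 502 − 360 = 142°
142 − 25 = 117°
142 + 25 = 167°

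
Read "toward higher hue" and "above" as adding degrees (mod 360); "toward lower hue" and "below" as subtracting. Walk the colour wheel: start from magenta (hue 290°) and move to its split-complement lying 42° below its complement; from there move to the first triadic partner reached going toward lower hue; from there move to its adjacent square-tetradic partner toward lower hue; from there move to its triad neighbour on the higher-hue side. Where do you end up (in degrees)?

338°

split-comp 42° ↓ +138°: 290 + 138 = 428 → 428 − 360 = 68°
triadic ↓ −120°: 68 − 120 = -52 → -52 + 360 = 308°
square ↓ −90°: 308 − 90 = 218°
triadic ↑ +120°: 218 + 120 = 338°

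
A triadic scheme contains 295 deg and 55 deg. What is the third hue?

A triad spaces three hues 120° apart.
The full set is {55°, 175°, 295°}.

175°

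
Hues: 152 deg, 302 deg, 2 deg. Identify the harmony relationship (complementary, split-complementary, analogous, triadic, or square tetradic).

split-complementary

Sort the hues: 2°, 152°, 302°.
Successive gaps around the wheel: 150°, 150°, 60°.
Two 150° gaps and one 60° gap — a base hue opposite a pair of accents 30° either side of its complement — is the split-complementary pattern.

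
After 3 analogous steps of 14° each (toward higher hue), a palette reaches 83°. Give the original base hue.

41°

3 steps of 14° (toward higher hue) give a net shift of +42°.
Start = end − shift: 83 − 42 = 41°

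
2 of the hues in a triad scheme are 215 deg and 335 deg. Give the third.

A triad places three hues 120° apart.
The full set through 215° is {95°, 215°, 335°}.
Given {215°, 335°}, the missing hue is 95°.

95°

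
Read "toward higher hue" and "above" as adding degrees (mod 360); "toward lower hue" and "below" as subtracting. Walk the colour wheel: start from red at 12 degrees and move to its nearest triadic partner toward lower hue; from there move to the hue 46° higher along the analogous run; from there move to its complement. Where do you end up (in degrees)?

118°

12 − 120 = -108 → -108 + 360 = 252°   (triadic ↓)
252 + 46 = 298°   (analog 46° ↑)
298 + 180 = 478 → 478 − 360 = 118°   (complement)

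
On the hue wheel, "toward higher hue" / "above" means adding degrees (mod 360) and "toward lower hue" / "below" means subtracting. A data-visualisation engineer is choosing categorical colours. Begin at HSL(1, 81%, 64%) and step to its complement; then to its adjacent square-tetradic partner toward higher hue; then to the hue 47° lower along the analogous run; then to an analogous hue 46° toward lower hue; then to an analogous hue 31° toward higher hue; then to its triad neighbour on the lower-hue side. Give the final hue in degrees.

1 + 180 = 181°   (complement)
181 + 90 = 271°   (square ↑)
271 − 47 = 224°   (analog 47° ↓)
224 − 46 = 178°   (analog 46° ↓)
178 + 31 = 209°   (analog 31° ↑)
209 − 120 = 89°   (triadic ↓)

89°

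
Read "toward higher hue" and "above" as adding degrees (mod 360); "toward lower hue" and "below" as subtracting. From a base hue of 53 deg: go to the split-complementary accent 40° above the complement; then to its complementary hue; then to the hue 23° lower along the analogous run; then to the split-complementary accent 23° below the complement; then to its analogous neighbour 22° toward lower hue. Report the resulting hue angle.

+220° (split-comp 40° ↑): 53 + 220 = 273°
+180° (complement): 273 + 180 = 453 → 453 − 360 = 93°
−23° (analog 23° ↓): 93 − 23 = 70°
+157° (split-comp 23° ↓): 70 + 157 = 227°
−22° (analog 22° ↓): 227 − 22 = 205°

205°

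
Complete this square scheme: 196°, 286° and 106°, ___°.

A square tetradic scheme places four hues every 90°.
The full set through 106° is {16°, 106°, 196°, 286°}.
Given {106°, 196°, 286°}, the missing hue is 16°.

16°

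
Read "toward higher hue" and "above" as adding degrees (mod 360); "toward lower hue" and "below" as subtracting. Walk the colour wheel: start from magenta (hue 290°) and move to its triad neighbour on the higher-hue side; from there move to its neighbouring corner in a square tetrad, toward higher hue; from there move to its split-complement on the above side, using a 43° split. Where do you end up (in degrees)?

290 + 120 = 410 → 410 − 360 = 50°   (triadic ↑)
50 + 90 = 140°   (square ↑)
140 + 223 = 363 → 363 − 360 = 3°   (split-comp 43° ↑)

3°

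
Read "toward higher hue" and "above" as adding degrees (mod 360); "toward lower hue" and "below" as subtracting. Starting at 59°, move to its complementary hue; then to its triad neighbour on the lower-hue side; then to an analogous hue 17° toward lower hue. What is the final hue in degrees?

59 + 180 = 239°   (complement)
239 − 120 = 119°   (triadic ↓)
119 − 17 = 102°   (analog 17° ↓)

102°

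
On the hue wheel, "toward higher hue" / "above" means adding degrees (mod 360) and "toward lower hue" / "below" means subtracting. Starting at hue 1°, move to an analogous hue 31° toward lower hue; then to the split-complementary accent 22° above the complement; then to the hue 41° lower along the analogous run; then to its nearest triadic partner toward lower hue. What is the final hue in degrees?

11°

1 − 31 = -30 → -30 + 360 = 330°   (analog 31° ↓)
330 + 202 = 532 → 532 − 360 = 172°   (split-comp 22° ↑)
172 − 41 = 131°   (analog 41° ↓)
131 − 120 = 11°   (triadic ↓)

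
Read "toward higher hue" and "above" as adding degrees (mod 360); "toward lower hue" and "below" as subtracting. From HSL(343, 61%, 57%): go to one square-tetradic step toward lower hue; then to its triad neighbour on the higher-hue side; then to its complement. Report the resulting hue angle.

square ↓ −90°: 343 − 90 = 253°
triadic ↑ +120°: 253 + 120 = 373 → 373 − 360 = 13°
complement +180°: 13 + 180 = 193°

193°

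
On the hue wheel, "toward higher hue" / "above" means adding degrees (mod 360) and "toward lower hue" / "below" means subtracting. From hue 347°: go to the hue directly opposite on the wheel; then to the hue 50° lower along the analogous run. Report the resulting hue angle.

117°

347 + 180 = 527 → 527 − 360 = 167°   (complement)
167 − 50 = 117°   (analog 50° ↓)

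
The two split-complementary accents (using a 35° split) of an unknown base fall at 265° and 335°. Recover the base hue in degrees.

The accents sit 35° either side of the complement, so the complement is their short-arc midpoint on the wheel.
Short-arc midpoint of 265° and 335°: 300°.
Base is 180° from the complement: 300 − 180 = 120°

120°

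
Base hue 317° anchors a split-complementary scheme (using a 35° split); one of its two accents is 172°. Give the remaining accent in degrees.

Split-complementary hues sit 35° either side of the complement.
Complement of the base 317°: 317 + 180 = 497 → 497 − 360 = 137°
The given accent 172° is 35° one side of 137°; the other accent sits 35° the other side: 137 − 35 = 102°

102°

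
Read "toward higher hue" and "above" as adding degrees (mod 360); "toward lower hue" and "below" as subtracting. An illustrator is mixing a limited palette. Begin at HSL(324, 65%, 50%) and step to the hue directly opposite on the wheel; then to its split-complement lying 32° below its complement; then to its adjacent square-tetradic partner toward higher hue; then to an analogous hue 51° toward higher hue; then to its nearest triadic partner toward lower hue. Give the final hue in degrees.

313°

+180° (complement): 324 + 180 = 504 → 504 − 360 = 144°
+148° (split-comp 32° ↓): 144 + 148 = 292°
+90° (square ↑): 292 + 90 = 382 → 382 − 360 = 22°
+51° (analog 51° ↑): 22 + 51 = 73°
−120° (triadic ↓): 73 − 120 = -47 → -47 + 360 = 313°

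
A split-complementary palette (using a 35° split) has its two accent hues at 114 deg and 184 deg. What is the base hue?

329°

The accents sit 35° either side of the complement, so the complement is their short-arc midpoint on the wheel.
Short-arc midpoint of 114° and 184°: 149°.
Base is 180° from the complement: 149 − 180 = -31 → -31 + 360 = 329°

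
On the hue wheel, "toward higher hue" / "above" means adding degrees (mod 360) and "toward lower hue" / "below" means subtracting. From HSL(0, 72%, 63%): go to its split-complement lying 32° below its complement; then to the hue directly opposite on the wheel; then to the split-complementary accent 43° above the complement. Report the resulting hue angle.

split-comp 32° ↓ +148°: 0 + 148 = 148°
complement +180°: 148 + 180 = 328°
split-comp 43° ↑ +223°: 328 + 223 = 551 → 551 − 360 = 191°

191°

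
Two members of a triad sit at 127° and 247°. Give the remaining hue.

7°

A triad spaces three hues 120° apart.
The full set is {7°, 127°, 247°}.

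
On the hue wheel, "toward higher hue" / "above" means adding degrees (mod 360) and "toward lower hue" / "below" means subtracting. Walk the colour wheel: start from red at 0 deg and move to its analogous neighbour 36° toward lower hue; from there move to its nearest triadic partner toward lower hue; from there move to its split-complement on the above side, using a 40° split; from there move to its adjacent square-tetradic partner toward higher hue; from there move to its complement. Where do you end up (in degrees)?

334°

analog 36° ↓ −36°: 0 − 36 = -36 → -36 + 360 = 324°
triadic ↓ −120°: 324 − 120 = 204°
split-comp 40° ↑ +220°: 204 + 220 = 424 → 424 − 360 = 64°
square ↑ +90°: 64 + 90 = 154°
complement +180°: 154 + 180 = 334°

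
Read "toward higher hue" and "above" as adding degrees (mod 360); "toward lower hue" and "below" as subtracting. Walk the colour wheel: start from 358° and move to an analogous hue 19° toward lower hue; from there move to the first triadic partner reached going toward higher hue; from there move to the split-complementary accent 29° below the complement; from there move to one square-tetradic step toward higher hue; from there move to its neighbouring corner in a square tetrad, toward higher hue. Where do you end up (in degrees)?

70°

358 − 19 = 339°   (analog 19° ↓)
339 + 120 = 459 → 459 − 360 = 99°   (triadic ↑)
99 + 151 = 250°   (split-comp 29° ↓)
250 + 90 = 340°   (square ↑)
340 + 90 = 430 → 430 − 360 = 70°   (square ↑)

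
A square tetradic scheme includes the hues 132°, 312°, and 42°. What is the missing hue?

A square tetradic scheme places four hues every 90°.
The full set through 42° is {42°, 132°, 222°, 312°}.
Given {42°, 132°, 312°}, the missing hue is 222°.

222°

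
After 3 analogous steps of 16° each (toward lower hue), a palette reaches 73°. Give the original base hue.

3 steps of 16° (toward lower hue) give a net shift of −48°.
Start = end − shift: 73 + 48 = 121°

121°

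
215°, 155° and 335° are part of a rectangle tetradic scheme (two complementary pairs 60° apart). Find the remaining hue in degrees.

A rectangular tetradic uses two complementary pairs 60° apart: offsets 0°, 60°, 180°, 240°.
Among {155°, 215°, 335°}, 155° and 335° are a 180° pair.
The remaining hue 215° needs its own complement: 215 + 180 = 395 → 395 − 360 = 35°

35°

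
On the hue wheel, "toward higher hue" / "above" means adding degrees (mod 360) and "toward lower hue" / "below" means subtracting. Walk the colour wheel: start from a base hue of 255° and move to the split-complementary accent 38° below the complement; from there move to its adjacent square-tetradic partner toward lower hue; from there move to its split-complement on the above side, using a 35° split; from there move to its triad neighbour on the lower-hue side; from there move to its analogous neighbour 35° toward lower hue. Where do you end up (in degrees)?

7°

255 + 142 = 397 → 397 − 360 = 37°   (split-comp 38° ↓)
37 − 90 = -53 → -53 + 360 = 307°   (square ↓)
307 + 215 = 522 → 522 − 360 = 162°   (split-comp 35° ↑)
162 − 120 = 42°   (triadic ↓)
42 − 35 = 7°   (analog 35° ↓)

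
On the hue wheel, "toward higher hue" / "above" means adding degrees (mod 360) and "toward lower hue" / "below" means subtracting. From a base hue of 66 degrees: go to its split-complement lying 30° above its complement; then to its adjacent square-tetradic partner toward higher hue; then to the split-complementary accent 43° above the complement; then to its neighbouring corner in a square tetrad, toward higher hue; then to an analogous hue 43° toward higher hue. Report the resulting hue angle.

66 + 210 = 276°   (split-comp 30° ↑)
276 + 90 = 366 → 366 − 360 = 6°   (square ↑)
6 + 223 = 229°   (split-comp 43° ↑)
229 + 90 = 319°   (square ↑)
319 + 43 = 362 → 362 − 360 = 2°   (analog 43° ↑)

2°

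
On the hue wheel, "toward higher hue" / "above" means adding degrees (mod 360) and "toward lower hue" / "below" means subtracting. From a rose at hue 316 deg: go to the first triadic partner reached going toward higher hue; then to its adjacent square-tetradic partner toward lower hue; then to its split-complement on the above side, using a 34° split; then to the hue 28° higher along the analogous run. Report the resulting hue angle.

228°

triadic ↑ +120°: 316 + 120 = 436 → 436 − 360 = 76°
square ↓ −90°: 76 − 90 = -14 → -14 + 360 = 346°
split-comp 34° ↑ +214°: 346 + 214 = 560 → 560 − 360 = 200°
analog 28° ↑ +28°: 200 + 28 = 228°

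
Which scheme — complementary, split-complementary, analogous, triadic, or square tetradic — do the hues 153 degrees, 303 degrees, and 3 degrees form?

split-complementary

Sort the hues: 3°, 153°, 303°.
Successive gaps around the wheel: 150°, 150°, 60°.
Two 150° gaps and one 60° gap — a base hue opposite a pair of accents 30° either side of its complement — is the split-complementary pattern.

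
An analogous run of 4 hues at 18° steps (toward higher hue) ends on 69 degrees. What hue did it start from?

3 steps of 18° (toward higher hue) give a net shift of +54°.
Start = end − shift: 69 − 54 = 15°

15°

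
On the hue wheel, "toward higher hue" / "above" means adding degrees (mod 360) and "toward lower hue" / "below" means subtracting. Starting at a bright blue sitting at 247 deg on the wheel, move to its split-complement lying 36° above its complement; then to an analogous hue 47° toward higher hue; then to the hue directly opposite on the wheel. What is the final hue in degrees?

split-comp 36° ↑ +216°: 247 + 216 = 463 → 463 − 360 = 103°
analog 47° ↑ +47°: 103 + 47 = 150°
complement +180°: 150 + 180 = 330°

330°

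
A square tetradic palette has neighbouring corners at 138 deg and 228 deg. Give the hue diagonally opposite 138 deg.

A square tetradic scheme places four hues 90° apart; opposite corners are 180° apart.
138 + 180 = 318°

318°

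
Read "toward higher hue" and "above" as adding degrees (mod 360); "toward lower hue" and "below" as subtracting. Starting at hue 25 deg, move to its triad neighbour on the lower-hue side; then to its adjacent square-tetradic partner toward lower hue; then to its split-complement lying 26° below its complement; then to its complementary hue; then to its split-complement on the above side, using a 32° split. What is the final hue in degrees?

−120° (triadic ↓): 25 − 120 = -95 → -95 + 360 = 265°
−90° (square ↓): 265 − 90 = 175°
+154° (split-comp 26° ↓): 175 + 154 = 329°
+180° (complement): 329 + 180 = 509 → 509 − 360 = 149°
+212° (split-comp 32° ↑): 149 + 212 = 361 → 361 − 360 = 1°

1°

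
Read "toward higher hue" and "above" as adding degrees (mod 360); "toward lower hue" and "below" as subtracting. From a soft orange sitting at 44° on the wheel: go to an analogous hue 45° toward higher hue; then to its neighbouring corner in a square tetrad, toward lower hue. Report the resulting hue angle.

359°

analog 45° ↑ +45°: 44 + 45 = 89°
square ↓ −90°: 89 − 90 = -1 → -1 + 360 = 359°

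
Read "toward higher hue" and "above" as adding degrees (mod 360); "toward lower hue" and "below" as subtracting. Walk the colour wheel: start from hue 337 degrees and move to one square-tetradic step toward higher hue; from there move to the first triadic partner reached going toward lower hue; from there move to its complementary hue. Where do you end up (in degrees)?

square ↑ +90°: 337 + 90 = 427 → 427 − 360 = 67°
triadic ↓ −120°: 67 − 120 = -53 → -53 + 360 = 307°
complement +180°: 307 + 180 = 487 → 487 − 360 = 127°

127°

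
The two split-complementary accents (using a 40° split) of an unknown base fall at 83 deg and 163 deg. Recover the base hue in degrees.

The accents sit 40° either side of the complement, so the complement is their short-arc midpoint on the wheel.
Short-arc midpoint of 83° and 163°: 123°.
Base is 180° from the complement: 123 − 180 = -57 → -57 + 360 = 303°

303°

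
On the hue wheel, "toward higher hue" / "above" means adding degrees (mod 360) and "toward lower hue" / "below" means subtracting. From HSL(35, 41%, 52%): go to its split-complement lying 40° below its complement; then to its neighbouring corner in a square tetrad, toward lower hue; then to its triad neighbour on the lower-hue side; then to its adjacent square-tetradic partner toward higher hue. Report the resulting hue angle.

split-comp 40° ↓ +140°: 35 + 140 = 175°
square ↓ −90°: 175 − 90 = 85°
triadic ↓ −120°: 85 − 120 = -35 → -35 + 360 = 325°
square ↑ +90°: 325 + 90 = 415 → 415 − 360 = 55°

55°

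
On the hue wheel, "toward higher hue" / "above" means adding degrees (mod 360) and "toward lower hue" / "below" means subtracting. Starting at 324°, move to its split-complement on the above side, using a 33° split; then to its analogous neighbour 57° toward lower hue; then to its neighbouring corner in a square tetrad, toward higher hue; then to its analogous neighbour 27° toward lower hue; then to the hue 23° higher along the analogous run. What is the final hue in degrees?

206°

+213° (split-comp 33° ↑): 324 + 213 = 537 → 537 − 360 = 177°
−57° (analog 57° ↓): 177 − 57 = 120°
+90° (square ↑): 120 + 90 = 210°
−27° (analog 27° ↓): 210 − 27 = 183°
+23° (analog 23° ↑): 183 + 23 = 206°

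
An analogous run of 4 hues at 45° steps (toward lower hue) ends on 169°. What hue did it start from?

304°

3 steps of 45° (toward lower hue) give a net shift of −135°.
Start = end − shift: 169 + 135 = 304°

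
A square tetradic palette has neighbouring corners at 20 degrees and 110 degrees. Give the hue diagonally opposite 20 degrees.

200°

A square tetradic scheme places four hues 90° apart; opposite corners are 180° apart.
20 + 180 = 200°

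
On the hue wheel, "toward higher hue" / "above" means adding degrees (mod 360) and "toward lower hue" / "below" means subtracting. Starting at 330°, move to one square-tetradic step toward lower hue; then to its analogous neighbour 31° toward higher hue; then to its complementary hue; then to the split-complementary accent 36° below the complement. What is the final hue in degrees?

−90° (square ↓): 330 − 90 = 240°
+31° (analog 31° ↑): 240 + 31 = 271°
+180° (complement): 271 + 180 = 451 → 451 − 360 = 91°
+144° (split-comp 36° ↓): 91 + 144 = 235°

235°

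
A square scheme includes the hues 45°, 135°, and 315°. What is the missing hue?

225°

A square tetradic scheme places four hues every 90°.
The full set through 45° is {45°, 135°, 225°, 315°}.
Given {45°, 135°, 315°}, the missing hue is 225°.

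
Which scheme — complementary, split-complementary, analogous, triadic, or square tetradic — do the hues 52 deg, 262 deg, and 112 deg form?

split-complementary

Sort the hues: 52°, 112°, 262°.
Successive gaps around the wheel: 60°, 150°, 150°.
Two 150° gaps and one 60° gap — a base hue opposite a pair of accents 30° either side of its complement — is the split-complementary pattern.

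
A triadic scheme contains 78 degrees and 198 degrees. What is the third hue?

318°

A triad spaces three hues 120° apart.
The full set is {78°, 198°, 318°}.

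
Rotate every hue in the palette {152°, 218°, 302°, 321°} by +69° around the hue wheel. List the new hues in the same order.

221°, 287°, 11°, 30°

152 + 69 = 221°
218 + 69 = 287°
302 + 69 = 371 → 371 − 360 = 11°
321 + 69 = 390 → 390 − 360 = 30°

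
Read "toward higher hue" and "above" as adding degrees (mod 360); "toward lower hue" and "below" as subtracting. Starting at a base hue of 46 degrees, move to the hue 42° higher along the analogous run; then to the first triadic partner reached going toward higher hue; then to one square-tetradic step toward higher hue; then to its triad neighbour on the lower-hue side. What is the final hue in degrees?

178°

analog 42° ↑ +42°: 46 + 42 = 88°
triadic ↑ +120°: 88 + 120 = 208°
square ↑ +90°: 208 + 90 = 298°
triadic ↓ −120°: 298 − 120 = 178°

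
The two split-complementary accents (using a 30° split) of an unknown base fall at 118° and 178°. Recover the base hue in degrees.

The accents sit 30° either side of the complement, so the complement is their short-arc midpoint on the wheel.
Short-arc midpoint of 118° and 178°: 148°.
Base is 180° from the complement: 148 − 180 = -32 → -32 + 360 = 328°

328°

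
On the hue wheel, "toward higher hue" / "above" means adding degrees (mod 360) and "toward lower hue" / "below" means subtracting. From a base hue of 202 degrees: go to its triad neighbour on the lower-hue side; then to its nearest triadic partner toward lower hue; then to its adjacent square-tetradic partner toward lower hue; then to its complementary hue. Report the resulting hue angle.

52°

202 − 120 = 82°   (triadic ↓)
82 − 120 = -38 → -38 + 360 = 322°   (triadic ↓)
322 − 90 = 232°   (square ↓)
232 + 180 = 412 → 412 − 360 = 52°   (complement)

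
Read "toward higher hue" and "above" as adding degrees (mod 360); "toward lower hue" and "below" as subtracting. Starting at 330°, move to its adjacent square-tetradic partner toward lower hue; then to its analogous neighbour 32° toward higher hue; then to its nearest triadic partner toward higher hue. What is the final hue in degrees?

square ↓ −90°: 330 − 90 = 240°
analog 32° ↑ +32°: 240 + 32 = 272°
triadic ↑ +120°: 272 + 120 = 392 → 392 − 360 = 32°

32°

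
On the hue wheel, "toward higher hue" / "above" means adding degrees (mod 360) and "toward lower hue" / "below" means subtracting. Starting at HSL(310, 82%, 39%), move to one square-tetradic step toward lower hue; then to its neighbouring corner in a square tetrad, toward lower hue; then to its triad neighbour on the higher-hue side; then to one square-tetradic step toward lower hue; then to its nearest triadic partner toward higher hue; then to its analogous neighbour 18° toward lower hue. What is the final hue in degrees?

262°

square ↓ −90°: 310 − 90 = 220°
square ↓ −90°: 220 − 90 = 130°
triadic ↑ +120°: 130 + 120 = 250°
square ↓ −90°: 250 − 90 = 160°
triadic ↑ +120°: 160 + 120 = 280°
analog 18° ↓ −18°: 280 − 18 = 262°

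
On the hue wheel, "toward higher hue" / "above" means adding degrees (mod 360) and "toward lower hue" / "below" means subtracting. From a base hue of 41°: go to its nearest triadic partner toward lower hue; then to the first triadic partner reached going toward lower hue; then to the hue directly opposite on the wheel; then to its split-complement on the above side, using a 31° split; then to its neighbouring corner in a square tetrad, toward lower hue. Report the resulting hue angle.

102°

triadic ↓ −120°: 41 − 120 = -79 → -79 + 360 = 281°
triadic ↓ −120°: 281 − 120 = 161°
complement +180°: 161 + 180 = 341°
split-comp 31° ↑ +211°: 341 + 211 = 552 → 552 − 360 = 192°
square ↓ −90°: 192 − 90 = 102°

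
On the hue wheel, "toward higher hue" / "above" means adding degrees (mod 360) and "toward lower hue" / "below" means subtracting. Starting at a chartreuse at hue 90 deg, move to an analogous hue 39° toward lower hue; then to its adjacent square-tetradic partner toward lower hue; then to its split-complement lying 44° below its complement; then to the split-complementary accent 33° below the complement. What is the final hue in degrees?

244°

analog 39° ↓ −39°: 90 − 39 = 51°
square ↓ −90°: 51 − 90 = -39 → -39 + 360 = 321°
split-comp 44° ↓ +136°: 321 + 136 = 457 → 457 − 360 = 97°
split-comp 33° ↓ +147°: 97 + 147 = 244°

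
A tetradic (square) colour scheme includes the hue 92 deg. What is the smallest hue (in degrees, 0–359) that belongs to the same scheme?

2°

A square tetradic scheme places four hues every 90°.
The full set through 92° is {2°, 92°, 182°, 272°}.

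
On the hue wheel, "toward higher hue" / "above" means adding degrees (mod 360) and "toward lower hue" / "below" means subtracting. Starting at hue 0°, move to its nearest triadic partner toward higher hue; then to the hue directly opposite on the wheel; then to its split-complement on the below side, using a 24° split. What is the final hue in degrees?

96°

0 + 120 = 120°   (triadic ↑)
120 + 180 = 300°   (complement)
300 + 156 = 456 → 456 − 360 = 96°   (split-comp 24° ↓)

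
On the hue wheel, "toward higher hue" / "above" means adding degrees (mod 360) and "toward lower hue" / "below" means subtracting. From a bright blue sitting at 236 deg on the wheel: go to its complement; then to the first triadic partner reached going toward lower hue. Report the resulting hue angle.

296°

+180° (complement): 236 + 180 = 416 → 416 − 360 = 56°
−120° (triadic ↓): 56 − 120 = -64 → -64 + 360 = 296°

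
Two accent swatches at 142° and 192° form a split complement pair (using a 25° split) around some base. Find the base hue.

The accents sit 25° either side of the complement, so the complement is their short-arc midpoint on the wheel.
Short-arc midpoint of 142° and 192°: 167°.
Base is 180° from the complement: 167 − 180 = -13 → -13 + 360 = 347°

347°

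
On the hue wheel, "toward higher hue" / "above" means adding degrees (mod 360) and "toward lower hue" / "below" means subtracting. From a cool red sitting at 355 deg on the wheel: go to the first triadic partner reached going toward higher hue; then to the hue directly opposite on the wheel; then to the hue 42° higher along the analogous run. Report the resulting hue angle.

triadic ↑ +120°: 355 + 120 = 475 → 475 − 360 = 115°
complement +180°: 115 + 180 = 295°
analog 42° ↑ +42°: 295 + 42 = 337°

337°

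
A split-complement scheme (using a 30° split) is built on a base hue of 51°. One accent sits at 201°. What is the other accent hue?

Split-complementary hues sit 30° either side of the complement.
Complement of the base 51°: 51 + 180 = 231°
The given accent 201° is 30° one side of 231°; the other accent sits 30° the other side: 231 + 30 = 261°

261°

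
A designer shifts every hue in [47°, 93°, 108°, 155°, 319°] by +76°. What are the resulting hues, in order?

47 + 76 = 123°
93 + 76 = 169°
108 + 76 = 184°
155 + 76 = 231°
319 + 76 = 395 → 395 − 360 = 35°

123°, 169°, 184°, 231°, 35°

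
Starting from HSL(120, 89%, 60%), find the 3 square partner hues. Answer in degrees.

210°, 300°, and 30°

A square tetradic scheme places four hues every 90°.
120 + 90 = 210°
120 + 180 = 300°
120 + 270 = 390 → 390 − 360 = 30°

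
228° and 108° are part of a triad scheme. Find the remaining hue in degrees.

A triad places three hues 120° apart.
The full set through 108° is {108°, 228°, 348°}.
Given {108°, 228°}, the missing hue is 348°.

348°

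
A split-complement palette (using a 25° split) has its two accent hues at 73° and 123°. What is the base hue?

The accents sit 25° either side of the complement, so the complement is their short-arc midpoint on the wheel.
Short-arc midpoint of 73° and 123°: 98°.
Base is 180° from the complement: 98 − 180 = -82 → -82 + 360 = 278°

278°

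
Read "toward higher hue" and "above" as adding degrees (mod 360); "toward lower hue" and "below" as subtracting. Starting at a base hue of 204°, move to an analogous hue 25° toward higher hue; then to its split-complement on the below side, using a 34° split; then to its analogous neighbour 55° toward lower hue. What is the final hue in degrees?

320°

+25° (analog 25° ↑): 204 + 25 = 229°
+146° (split-comp 34° ↓): 229 + 146 = 375 → 375 − 360 = 15°
−55° (analog 55° ↓): 15 − 55 = -40 → -40 + 360 = 320°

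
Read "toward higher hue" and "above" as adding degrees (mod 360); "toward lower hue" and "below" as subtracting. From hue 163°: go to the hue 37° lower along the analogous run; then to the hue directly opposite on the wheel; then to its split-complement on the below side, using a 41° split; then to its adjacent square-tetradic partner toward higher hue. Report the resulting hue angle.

analog 37° ↓ −37°: 163 − 37 = 126°
complement +180°: 126 + 180 = 306°
split-comp 41° ↓ +139°: 306 + 139 = 445 → 445 − 360 = 85°
square ↑ +90°: 85 + 90 = 175°

175°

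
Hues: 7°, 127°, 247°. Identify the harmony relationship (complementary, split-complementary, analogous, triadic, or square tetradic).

Sort the hues: 7°, 127°, 247°.
Successive gaps around the wheel: 120°, 120°, 120°.
Three hues equally spaced 120° apart form a triad.

triadic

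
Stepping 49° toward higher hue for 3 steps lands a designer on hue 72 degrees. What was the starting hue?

3 steps of 49° (toward higher hue) give a net shift of +147°.
Start = end − shift: 72 − 147 = -75 → -75 + 360 = 285°

285°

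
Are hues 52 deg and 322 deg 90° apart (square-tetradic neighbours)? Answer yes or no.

yes

Angular distance: |52 − 322| = 270; shorter arc = 360 − 270 = 90°.
90° apart (square-tetradic neighbours) requires 90°.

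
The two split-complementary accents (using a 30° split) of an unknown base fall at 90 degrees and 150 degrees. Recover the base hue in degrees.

The accents sit 30° either side of the complement, so the complement is their short-arc midpoint on the wheel.
Short-arc midpoint of 90° and 150°: 120°.
Base is 180° from the complement: 120 − 180 = -60 → -60 + 360 = 300°

300°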